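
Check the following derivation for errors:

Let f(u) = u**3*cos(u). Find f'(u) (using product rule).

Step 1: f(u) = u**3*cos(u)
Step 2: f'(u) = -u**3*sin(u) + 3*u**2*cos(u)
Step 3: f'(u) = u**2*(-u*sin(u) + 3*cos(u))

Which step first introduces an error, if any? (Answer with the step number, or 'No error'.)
No error

All steps in this derivation are correct.
The final answer f'(u) = u**2*(-u*sin(u) + 3*cos(u)) is valid.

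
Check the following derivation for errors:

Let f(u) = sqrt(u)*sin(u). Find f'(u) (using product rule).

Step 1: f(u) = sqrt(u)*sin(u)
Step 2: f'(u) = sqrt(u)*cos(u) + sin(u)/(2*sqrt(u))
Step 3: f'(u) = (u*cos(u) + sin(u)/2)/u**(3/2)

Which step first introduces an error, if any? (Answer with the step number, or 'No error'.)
Step 3

Step 3 is incorrect due to a wrong exponent.
The step shows: (u*cos(u) + sin(u)/2)/u**(3/2)
The correct value should be: (u*cos(u) + sin(u)/2)/sqrt(u)

Explanation: The exponent -1/2 on u was incorrectly written as -3/2: the term (u*cos(u) + sin(u)/2)/sqrt(u) was incorrectly written as (u*cos(u) + sin(u)/2)/u**(3/2)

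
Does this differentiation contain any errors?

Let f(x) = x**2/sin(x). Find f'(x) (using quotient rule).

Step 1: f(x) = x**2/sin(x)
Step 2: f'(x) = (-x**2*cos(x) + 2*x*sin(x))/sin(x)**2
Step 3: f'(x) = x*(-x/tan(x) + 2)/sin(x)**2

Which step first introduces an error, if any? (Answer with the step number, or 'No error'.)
Step 3

Step 3 is incorrect due to a wrong exponent.
The step shows: x*(-x/tan(x) + 2)/sin(x)**2
The correct value should be: x*(-x/tan(x) + 2)/sin(x)

Explanation: The exponent -1 on sin(x) was incorrectly written as -2: the term x*(-x/tan(x) + 2)/sin(x) was incorrectly written as x*(-x/tan(x) + 2)/sin(x)**2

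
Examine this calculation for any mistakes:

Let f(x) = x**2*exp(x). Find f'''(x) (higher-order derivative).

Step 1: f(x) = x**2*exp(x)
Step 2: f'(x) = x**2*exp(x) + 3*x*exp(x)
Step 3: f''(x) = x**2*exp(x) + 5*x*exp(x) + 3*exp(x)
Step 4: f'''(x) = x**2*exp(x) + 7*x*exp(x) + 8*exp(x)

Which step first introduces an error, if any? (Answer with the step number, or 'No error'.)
Step 2

Step 2 is incorrect due to a wrong coefficient.
The step shows: x**2*exp(x) + 3*x*exp(x)
The correct value should be: x**2*exp(x) + 2*x*exp(x)

Explanation: The coefficient 2 was incorrectly written as 3: the term 2*x*exp(x) was incorrectly written as 3*x*exp(x)
The later steps are derived from this incorrect expression, so the error originates in Step 2.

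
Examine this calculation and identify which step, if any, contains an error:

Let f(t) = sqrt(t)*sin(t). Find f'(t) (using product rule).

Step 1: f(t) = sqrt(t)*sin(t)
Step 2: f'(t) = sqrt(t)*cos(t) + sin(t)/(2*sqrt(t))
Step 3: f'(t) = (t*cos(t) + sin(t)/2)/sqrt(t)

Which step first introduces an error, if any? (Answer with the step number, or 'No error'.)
No error

All steps in this derivation are correct.
The final answer f'(t) = (t*cos(t) + sin(t)/2)/sqrt(t) is valid.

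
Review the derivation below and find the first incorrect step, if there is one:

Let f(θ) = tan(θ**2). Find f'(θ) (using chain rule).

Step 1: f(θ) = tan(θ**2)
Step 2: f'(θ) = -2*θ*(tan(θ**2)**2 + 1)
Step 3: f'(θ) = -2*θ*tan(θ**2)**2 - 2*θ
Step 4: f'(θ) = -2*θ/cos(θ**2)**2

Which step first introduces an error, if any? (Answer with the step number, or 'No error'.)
Step 2

Step 2 is incorrect due to a sign flip.
The step shows: -2*θ*(tan(θ**2)**2 + 1)
The correct value should be: 2*θ*(tan(θ**2)**2 + 1)

Explanation: The sign of the whole expression was flipped: the term 2*θ*(tan(θ**2)**2 + 1) was incorrectly written as -2*θ*(tan(θ**2)**2 + 1)
The later steps are derived from this incorrect expression, so the error originates in Step 2.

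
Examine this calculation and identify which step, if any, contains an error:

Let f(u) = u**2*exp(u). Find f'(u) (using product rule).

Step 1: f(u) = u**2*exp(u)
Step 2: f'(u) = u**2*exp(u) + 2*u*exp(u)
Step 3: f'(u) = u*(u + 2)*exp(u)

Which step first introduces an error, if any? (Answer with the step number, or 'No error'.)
No error

All steps in this derivation are correct.
The final answer f'(u) = u*(u + 2)*exp(u) is valid.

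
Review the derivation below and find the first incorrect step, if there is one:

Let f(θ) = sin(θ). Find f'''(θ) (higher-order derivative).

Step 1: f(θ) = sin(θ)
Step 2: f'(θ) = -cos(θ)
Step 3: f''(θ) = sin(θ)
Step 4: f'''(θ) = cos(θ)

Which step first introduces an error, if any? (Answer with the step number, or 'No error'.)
Step 2

Step 2 is incorrect due to a sign flip.
The step shows: -cos(θ)
The correct value should be: cos(θ)

Explanation: The sign of the whole expression was flipped: the term cos(θ) was incorrectly written as -cos(θ)
The later steps are derived from this incorrect expression, so the error originates in Step 2.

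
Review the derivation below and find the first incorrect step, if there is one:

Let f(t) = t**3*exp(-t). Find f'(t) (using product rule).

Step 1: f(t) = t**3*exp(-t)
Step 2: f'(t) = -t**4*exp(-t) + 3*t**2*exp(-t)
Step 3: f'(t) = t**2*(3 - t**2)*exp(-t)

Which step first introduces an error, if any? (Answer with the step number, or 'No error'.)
Step 2

Step 2 is incorrect due to a wrong exponent.
The step shows: -t**4*exp(-t) + 3*t**2*exp(-t)
The correct value should be: -t**3*exp(-t) + 3*t**2*exp(-t)

Explanation: The exponent 3 on t was incorrectly written as 4: the term -t**3*exp(-t) was incorrectly written as -t**4*exp(-t)
The later steps are derived from this incorrect expression, so the error originates in Step 2.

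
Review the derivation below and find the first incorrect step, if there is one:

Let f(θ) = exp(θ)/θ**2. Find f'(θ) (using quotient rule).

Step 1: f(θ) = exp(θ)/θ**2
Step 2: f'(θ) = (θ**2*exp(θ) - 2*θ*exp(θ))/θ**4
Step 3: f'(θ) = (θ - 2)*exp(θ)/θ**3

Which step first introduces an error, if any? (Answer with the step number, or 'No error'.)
No error

All steps in this derivation are correct.
The final answer f'(θ) = (θ - 2)*exp(θ)/θ**3 is valid.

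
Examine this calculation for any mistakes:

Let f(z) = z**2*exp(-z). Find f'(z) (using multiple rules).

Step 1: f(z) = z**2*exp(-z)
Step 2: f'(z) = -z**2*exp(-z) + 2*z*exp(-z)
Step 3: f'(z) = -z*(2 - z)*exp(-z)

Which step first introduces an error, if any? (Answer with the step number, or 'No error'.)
Step 3

Step 3 is incorrect due to a sign flip.
The step shows: -z*(2 - z)*exp(-z)
The correct value should be: z*(2 - z)*exp(-z)

Explanation: The sign of the whole expression was flipped: the term z*(2 - z)*exp(-z) was incorrectly written as -z*(2 - z)*exp(-z)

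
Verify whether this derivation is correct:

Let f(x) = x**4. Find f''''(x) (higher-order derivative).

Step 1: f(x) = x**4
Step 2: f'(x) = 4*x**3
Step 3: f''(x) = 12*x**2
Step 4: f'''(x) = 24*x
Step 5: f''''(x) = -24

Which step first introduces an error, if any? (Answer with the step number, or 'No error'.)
Step 5

Step 5 is incorrect due to a sign flip.
The step shows: -24
The correct value should be: 24

Explanation: The sign of the whole expression was flipped: the term 24 was incorrectly written as -24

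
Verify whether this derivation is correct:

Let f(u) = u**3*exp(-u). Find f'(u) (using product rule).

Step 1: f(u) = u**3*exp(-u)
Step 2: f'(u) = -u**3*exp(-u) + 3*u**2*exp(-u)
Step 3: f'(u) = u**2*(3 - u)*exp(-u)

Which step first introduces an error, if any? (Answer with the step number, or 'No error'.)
No error

All steps in this derivation are correct.
The final answer f'(u) = u**2*(3 - u)*exp(-u) is valid.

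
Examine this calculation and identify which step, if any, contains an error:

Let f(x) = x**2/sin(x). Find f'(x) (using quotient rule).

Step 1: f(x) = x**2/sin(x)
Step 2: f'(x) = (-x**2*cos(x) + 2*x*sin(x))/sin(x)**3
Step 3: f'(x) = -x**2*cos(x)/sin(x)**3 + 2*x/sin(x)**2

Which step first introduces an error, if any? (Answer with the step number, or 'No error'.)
Step 2

Step 2 is incorrect due to a wrong exponent.
The step shows: (-x**2*cos(x) + 2*x*sin(x))/sin(x)**3
The correct value should be: (-x**2*cos(x) + 2*x*sin(x))/sin(x)**2

Explanation: The exponent -2 on sin(x) was incorrectly written as -3: the term (-x**2*cos(x) + 2*x*sin(x))/sin(x)**2 was incorrectly written as (-x**2*cos(x) + 2*x*sin(x))/sin(x)**3
The later steps are derived from this incorrect expression, so the error originates in Step 2.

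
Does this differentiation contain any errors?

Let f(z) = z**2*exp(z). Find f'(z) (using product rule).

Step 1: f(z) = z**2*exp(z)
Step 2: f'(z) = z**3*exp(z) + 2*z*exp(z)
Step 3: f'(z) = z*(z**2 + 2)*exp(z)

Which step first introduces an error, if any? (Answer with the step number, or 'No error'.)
Step 2

Step 2 is incorrect due to a wrong exponent.
The step shows: z**3*exp(z) + 2*z*exp(z)
The correct value should be: z**2*exp(z) + 2*z*exp(z)

Explanation: The exponent 2 on z was incorrectly written as 3: the term z**2*exp(z) was incorrectly written as z**3*exp(z)
The later steps are derived from this incorrect expression, so the error originates in Step 2.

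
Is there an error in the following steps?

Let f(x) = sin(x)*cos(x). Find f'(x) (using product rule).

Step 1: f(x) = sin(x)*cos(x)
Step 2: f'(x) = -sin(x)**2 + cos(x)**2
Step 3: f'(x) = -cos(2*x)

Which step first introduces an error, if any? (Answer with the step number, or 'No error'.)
Step 3

Step 3 is incorrect due to a sign flip.
The step shows: -cos(2*x)
The correct value should be: cos(2*x)

Explanation: The sign of the whole expression was flipped: the term cos(2*x) was incorrectly written as -cos(2*x)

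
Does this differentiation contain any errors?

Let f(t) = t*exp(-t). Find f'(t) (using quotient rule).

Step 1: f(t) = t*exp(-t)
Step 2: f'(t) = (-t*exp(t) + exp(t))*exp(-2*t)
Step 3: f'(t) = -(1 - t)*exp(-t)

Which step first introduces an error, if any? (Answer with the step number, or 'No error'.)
Step 3

Step 3 is incorrect due to a sign flip.
The step shows: -(1 - t)*exp(-t)
The correct value should be: (1 - t)*exp(-t)

Explanation: The sign of the whole expression was flipped: the term (1 - t)*exp(-t) was incorrectly written as -(1 - t)*exp(-t)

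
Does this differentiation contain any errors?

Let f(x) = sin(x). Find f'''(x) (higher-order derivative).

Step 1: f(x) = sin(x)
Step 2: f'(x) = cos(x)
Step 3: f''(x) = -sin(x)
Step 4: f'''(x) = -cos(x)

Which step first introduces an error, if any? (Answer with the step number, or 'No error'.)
No error

All steps in this derivation are correct.
The final answer f'''(x) = -cos(x) is valid.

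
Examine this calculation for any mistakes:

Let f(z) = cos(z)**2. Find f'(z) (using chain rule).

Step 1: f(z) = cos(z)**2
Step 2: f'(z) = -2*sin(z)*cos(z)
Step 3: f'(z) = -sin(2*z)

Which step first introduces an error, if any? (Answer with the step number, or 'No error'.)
No error

All steps in this derivation are correct.
The final answer f'(z) = -sin(2*z) is valid.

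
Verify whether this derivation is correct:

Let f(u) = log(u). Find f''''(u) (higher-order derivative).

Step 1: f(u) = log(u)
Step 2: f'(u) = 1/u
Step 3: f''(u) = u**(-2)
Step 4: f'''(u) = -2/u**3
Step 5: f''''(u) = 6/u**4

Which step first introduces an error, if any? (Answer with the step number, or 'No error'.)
Step 3

Step 3 is incorrect due to a sign flip.
The step shows: u**(-2)
The correct value should be: -1/u**2

Explanation: The sign of the whole expression was flipped: the term -1/u**2 was incorrectly written as u**(-2)
The later steps are derived from this incorrect expression, so the error originates in Step 3.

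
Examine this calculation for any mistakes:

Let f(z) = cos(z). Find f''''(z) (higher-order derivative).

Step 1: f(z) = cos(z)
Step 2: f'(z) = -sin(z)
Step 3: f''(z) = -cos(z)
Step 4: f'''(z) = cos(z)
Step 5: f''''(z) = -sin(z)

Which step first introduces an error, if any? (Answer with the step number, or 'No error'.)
Step 4

Step 4 is incorrect due to a wrong trig function.
The step shows: cos(z)
The correct value should be: sin(z)

Explanation: sin(z) was incorrectly written as cos(z): the term sin(z) was incorrectly written as cos(z)
The later steps are derived from this incorrect expression, so the error originates in Step 4.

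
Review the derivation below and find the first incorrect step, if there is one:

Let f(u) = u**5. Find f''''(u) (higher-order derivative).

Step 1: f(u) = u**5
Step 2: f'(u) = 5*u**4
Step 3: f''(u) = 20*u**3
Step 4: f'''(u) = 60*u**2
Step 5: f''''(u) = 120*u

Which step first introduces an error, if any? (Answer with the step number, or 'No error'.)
No error

All steps in this derivation are correct.
The final answer f''''(u) = 120*u is valid.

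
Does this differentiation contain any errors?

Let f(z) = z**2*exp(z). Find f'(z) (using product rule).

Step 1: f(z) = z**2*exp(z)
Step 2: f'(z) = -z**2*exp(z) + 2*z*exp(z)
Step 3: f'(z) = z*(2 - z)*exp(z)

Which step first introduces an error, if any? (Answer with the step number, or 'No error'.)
Step 2

Step 2 is incorrect due to a sign flip.
The step shows: -z**2*exp(z) + 2*z*exp(z)
The correct value should be: z**2*exp(z) + 2*z*exp(z)

Explanation: The sign of one term was flipped: the term z**2*exp(z) was incorrectly written as -z**2*exp(z)
The later steps are derived from this incorrect expression, so the error originates in Step 2.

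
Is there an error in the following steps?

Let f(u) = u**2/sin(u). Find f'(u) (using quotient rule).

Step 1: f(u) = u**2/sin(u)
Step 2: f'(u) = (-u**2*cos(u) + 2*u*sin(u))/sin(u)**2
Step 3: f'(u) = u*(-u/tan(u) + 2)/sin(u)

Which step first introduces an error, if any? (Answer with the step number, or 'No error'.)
No error

All steps in this derivation are correct.
The final answer f'(u) = u*(-u/tan(u) + 2)/sin(u) is valid.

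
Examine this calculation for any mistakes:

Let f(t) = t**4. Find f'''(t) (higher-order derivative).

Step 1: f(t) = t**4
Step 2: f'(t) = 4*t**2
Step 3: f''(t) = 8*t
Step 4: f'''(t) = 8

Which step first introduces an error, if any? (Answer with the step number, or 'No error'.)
Step 2

Step 2 is incorrect due to a wrong exponent.
The step shows: 4*t**2
The correct value should be: 4*t**3

Explanation: The exponent 3 on t was incorrectly written as 2: the term 4*t**3 was incorrectly written as 4*t**2
The later steps are derived from this incorrect expression, so the error originates in Step 2.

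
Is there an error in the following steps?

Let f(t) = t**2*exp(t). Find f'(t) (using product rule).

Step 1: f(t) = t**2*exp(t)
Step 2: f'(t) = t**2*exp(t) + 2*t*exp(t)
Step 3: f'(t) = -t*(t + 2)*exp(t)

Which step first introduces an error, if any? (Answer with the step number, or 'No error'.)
Step 3

Step 3 is incorrect due to a sign flip.
The step shows: -t*(t + 2)*exp(t)
The correct value should be: t*(t + 2)*exp(t)

Explanation: The sign of the whole expression was flipped: the term t*(t + 2)*exp(t) was incorrectly written as -t*(t + 2)*exp(t)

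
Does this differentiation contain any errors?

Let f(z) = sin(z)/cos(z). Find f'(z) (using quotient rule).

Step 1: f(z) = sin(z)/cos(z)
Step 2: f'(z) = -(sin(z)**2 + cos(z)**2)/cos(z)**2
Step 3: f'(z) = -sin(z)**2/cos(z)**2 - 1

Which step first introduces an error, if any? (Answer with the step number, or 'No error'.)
Step 2

Step 2 is incorrect due to a sign flip.
The step shows: -(sin(z)**2 + cos(z)**2)/cos(z)**2
The correct value should be: (sin(z)**2 + cos(z)**2)/cos(z)**2

Explanation: The sign of the whole expression was flipped: the term (sin(z)**2 + cos(z)**2)/cos(z)**2 was incorrectly written as -(sin(z)**2 + cos(z)**2)/cos(z)**2
The later steps are derived from this incorrect expression, so the error originates in Step 2.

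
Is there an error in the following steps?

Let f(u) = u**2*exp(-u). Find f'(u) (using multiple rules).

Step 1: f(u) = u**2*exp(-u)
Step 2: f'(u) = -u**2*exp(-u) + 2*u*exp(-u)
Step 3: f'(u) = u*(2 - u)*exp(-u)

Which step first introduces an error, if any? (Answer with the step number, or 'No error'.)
No error

All steps in this derivation are correct.
The final answer f'(u) = u*(2 - u)*exp(-u) is valid.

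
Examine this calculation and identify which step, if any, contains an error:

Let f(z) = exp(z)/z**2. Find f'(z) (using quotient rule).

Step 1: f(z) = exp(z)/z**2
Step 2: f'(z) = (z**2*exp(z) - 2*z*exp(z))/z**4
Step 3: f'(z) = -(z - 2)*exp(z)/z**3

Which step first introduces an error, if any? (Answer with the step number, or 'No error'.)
Step 3

Step 3 is incorrect due to a sign flip.
The step shows: -(z - 2)*exp(z)/z**3
The correct value should be: (z - 2)*exp(z)/z**3

Explanation: The sign of the whole expression was flipped: the term (z - 2)*exp(z)/z**3 was incorrectly written as -(z - 2)*exp(z)/z**3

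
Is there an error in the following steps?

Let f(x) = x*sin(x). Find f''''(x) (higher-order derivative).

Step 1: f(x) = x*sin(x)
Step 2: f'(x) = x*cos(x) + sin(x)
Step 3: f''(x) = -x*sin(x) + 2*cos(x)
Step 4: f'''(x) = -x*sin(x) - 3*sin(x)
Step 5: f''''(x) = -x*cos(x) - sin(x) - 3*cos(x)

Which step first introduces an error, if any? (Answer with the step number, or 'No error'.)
Step 4

Step 4 is incorrect due to a wrong trig function.
The step shows: -x*sin(x) - 3*sin(x)
The correct value should be: -x*cos(x) - 3*sin(x)

Explanation: cos(x) was incorrectly written as sin(x): the term -x*cos(x) was incorrectly written as -x*sin(x)
The later steps are derived from this incorrect expression, so the error originates in Step 4.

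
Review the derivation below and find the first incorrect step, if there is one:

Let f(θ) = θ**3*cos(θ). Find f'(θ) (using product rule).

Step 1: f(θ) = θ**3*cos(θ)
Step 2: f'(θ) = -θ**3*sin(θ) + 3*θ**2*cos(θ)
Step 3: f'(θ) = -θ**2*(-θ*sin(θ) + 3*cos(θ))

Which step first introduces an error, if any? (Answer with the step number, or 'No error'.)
Step 3

Step 3 is incorrect due to a sign flip.
The step shows: -θ**2*(-θ*sin(θ) + 3*cos(θ))
The correct value should be: θ**2*(-θ*sin(θ) + 3*cos(θ))

Explanation: The sign of the whole expression was flipped: the term θ**2*(-θ*sin(θ) + 3*cos(θ)) was incorrectly written as -θ**2*(-θ*sin(θ) + 3*cos(θ))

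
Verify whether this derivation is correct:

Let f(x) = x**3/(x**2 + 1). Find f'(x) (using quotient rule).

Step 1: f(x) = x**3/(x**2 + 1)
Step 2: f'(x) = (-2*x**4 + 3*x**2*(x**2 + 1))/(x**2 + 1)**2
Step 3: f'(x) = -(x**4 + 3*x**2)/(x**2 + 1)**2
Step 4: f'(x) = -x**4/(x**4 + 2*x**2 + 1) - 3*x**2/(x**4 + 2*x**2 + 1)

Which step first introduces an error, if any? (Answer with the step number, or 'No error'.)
Step 3

Step 3 is incorrect due to a sign flip.
The step shows: -(x**4 + 3*x**2)/(x**2 + 1)**2
The correct value should be: (x**4 + 3*x**2)/(x**2 + 1)**2

Explanation: The sign of the whole expression was flipped: the term (x**4 + 3*x**2)/(x**2 + 1)**2 was incorrectly written as -(x**4 + 3*x**2)/(x**2 + 1)**2
The later steps are derived from this incorrect expression, so the error originates in Step 3.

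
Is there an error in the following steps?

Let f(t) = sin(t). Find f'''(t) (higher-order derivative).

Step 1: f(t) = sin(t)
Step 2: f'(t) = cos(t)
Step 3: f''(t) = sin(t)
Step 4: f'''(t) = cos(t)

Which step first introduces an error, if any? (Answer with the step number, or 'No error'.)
Step 3

Step 3 is incorrect due to a sign flip.
The step shows: sin(t)
The correct value should be: -sin(t)

Explanation: The sign of the whole expression was flipped: the term -sin(t) was incorrectly written as sin(t)
The later steps are derived from this incorrect expression, so the error originates in Step 3.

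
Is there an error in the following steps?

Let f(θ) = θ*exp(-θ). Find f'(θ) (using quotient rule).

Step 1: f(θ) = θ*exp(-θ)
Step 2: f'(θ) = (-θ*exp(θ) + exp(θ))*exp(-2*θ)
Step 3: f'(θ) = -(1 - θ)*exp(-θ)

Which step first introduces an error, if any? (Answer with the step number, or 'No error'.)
Step 3

Step 3 is incorrect due to a sign flip.
The step shows: -(1 - θ)*exp(-θ)
The correct value should be: (1 - θ)*exp(-θ)

Explanation: The sign of the whole expression was flipped: the term (1 - θ)*exp(-θ) was incorrectly written as -(1 - θ)*exp(-θ)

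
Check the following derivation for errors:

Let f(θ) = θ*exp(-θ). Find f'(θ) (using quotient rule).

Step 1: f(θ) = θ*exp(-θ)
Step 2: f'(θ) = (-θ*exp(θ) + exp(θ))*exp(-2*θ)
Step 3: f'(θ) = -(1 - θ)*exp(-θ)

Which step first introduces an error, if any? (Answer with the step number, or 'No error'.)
Step 3

Step 3 is incorrect due to a sign flip.
The step shows: -(1 - θ)*exp(-θ)
The correct value should be: (1 - θ)*exp(-θ)

Explanation: The sign of the whole expression was flipped: the term (1 - θ)*exp(-θ) was incorrectly written as -(1 - θ)*exp(-θ)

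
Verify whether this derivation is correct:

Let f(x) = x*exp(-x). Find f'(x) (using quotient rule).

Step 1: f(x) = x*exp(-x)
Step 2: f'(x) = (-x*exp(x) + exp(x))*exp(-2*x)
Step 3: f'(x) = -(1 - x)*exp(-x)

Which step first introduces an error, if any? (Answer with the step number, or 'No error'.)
Step 3

Step 3 is incorrect due to a sign flip.
The step shows: -(1 - x)*exp(-x)
The correct value should be: (1 - x)*exp(-x)

Explanation: The sign of the whole expression was flipped: the term (1 - x)*exp(-x) was incorrectly written as -(1 - x)*exp(-x)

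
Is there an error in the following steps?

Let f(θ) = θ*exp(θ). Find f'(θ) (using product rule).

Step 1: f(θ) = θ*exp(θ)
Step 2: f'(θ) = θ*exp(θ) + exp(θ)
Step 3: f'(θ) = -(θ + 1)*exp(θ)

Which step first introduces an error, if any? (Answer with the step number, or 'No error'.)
Step 3

Step 3 is incorrect due to a sign flip.
The step shows: -(θ + 1)*exp(θ)
The correct value should be: (θ + 1)*exp(θ)

Explanation: The sign of the whole expression was flipped: the term (θ + 1)*exp(θ) was incorrectly written as -(θ + 1)*exp(θ)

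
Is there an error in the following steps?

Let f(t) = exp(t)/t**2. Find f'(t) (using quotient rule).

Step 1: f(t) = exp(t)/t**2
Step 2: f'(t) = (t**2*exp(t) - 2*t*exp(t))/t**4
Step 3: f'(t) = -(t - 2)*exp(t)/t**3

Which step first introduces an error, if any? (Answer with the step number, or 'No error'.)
Step 3

Step 3 is incorrect due to a sign flip.
The step shows: -(t - 2)*exp(t)/t**3
The correct value should be: (t - 2)*exp(t)/t**3

Explanation: The sign of the whole expression was flipped: the term (t - 2)*exp(t)/t**3 was incorrectly written as -(t - 2)*exp(t)/t**3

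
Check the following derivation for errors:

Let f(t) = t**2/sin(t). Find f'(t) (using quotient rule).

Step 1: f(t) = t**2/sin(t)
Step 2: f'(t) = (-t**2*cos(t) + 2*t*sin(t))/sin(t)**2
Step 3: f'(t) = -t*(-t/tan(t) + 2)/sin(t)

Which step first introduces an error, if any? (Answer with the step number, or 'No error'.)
Step 3

Step 3 is incorrect due to a sign flip.
The step shows: -t*(-t/tan(t) + 2)/sin(t)
The correct value should be: t*(-t/tan(t) + 2)/sin(t)

Explanation: The sign of the whole expression was flipped: the term t*(-t/tan(t) + 2)/sin(t) was incorrectly written as -t*(-t/tan(t) + 2)/sin(t)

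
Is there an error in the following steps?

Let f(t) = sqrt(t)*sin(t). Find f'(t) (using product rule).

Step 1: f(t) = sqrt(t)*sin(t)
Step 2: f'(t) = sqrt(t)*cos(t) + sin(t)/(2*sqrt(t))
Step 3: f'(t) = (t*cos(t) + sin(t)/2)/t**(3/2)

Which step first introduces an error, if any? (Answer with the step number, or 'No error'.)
Step 3

Step 3 is incorrect due to a wrong exponent.
The step shows: (t*cos(t) + sin(t)/2)/t**(3/2)
The correct value should be: (t*cos(t) + sin(t)/2)/sqrt(t)

Explanation: The exponent -1/2 on t was incorrectly written as -3/2: the term (t*cos(t) + sin(t)/2)/sqrt(t) was incorrectly written as (t*cos(t) + sin(t)/2)/t**(3/2)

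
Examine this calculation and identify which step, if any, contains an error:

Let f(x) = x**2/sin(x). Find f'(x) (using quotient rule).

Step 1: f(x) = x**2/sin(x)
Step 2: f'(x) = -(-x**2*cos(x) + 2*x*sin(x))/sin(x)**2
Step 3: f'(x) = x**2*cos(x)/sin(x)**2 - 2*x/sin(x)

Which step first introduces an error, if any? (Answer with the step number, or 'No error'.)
Step 2

Step 2 is incorrect due to a sign flip.
The step shows: -(-x**2*cos(x) + 2*x*sin(x))/sin(x)**2
The correct value should be: (-x**2*cos(x) + 2*x*sin(x))/sin(x)**2

Explanation: The sign of the whole expression was flipped: the term (-x**2*cos(x) + 2*x*sin(x))/sin(x)**2 was incorrectly written as -(-x**2*cos(x) + 2*x*sin(x))/sin(x)**2
The later steps are derived from this incorrect expression, so the error originates in Step 2.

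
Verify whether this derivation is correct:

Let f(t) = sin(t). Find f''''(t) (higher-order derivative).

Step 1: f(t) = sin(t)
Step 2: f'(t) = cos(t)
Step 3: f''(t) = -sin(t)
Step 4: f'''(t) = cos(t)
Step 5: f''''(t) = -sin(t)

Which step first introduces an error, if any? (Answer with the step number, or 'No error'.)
Step 4

Step 4 is incorrect due to a sign flip.
The step shows: cos(t)
The correct value should be: -cos(t)

Explanation: The sign of the whole expression was flipped: the term -cos(t) was incorrectly written as cos(t)
The later steps are derived from this incorrect expression, so the error originates in Step 4.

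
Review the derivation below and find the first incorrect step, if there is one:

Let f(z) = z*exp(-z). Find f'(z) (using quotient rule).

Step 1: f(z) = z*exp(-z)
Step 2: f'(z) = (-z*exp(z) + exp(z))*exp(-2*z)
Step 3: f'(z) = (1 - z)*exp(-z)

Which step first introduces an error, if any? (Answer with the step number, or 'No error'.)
No error

All steps in this derivation are correct.
The final answer f'(z) = (1 - z)*exp(-z) is valid.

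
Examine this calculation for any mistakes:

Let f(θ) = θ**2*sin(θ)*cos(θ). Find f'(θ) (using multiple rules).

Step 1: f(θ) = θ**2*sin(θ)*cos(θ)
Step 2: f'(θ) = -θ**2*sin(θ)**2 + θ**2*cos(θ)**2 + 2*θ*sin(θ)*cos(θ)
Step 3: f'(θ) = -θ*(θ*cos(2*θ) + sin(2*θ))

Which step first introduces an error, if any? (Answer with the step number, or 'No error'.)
Step 3

Step 3 is incorrect due to a sign flip.
The step shows: -θ*(θ*cos(2*θ) + sin(2*θ))
The correct value should be: θ*(θ*cos(2*θ) + sin(2*θ))

Explanation: The sign of the whole expression was flipped: the term θ*(θ*cos(2*θ) + sin(2*θ)) was incorrectly written as -θ*(θ*cos(2*θ) + sin(2*θ))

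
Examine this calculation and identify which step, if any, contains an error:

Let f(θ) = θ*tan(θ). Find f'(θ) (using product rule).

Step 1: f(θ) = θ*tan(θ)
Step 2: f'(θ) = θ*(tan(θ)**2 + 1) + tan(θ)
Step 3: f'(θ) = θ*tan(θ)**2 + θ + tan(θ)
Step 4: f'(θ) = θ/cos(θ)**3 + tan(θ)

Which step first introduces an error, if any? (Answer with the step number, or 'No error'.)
Step 4

Step 4 is incorrect due to a wrong exponent.
The step shows: θ/cos(θ)**3 + tan(θ)
The correct value should be: θ/cos(θ)**2 + tan(θ)

Explanation: The exponent -2 on cos(θ) was incorrectly written as -3: the term θ/cos(θ)**2 was incorrectly written as θ/cos(θ)**3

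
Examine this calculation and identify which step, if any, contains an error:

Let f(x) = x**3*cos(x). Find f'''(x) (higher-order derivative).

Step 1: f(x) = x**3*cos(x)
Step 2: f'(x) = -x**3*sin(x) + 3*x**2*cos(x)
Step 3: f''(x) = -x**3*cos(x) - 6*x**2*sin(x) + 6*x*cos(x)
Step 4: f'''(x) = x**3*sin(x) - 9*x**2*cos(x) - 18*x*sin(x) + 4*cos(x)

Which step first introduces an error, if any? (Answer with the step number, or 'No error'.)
Step 4

Step 4 is incorrect due to a wrong coefficient.
The step shows: x**3*sin(x) - 9*x**2*cos(x) - 18*x*sin(x) + 4*cos(x)
The correct value should be: x**3*sin(x) - 9*x**2*cos(x) - 18*x*sin(x) + 6*cos(x)

Explanation: The coefficient 6 was incorrectly written as 4: the term 6*cos(x) was incorrectly written as 4*cos(x)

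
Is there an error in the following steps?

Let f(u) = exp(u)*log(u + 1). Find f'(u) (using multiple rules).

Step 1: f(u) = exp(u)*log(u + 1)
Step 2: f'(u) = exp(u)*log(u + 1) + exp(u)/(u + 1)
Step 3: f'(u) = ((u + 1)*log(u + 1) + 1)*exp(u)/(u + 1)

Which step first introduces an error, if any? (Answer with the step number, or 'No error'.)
No error

All steps in this derivation are correct.
The final answer f'(u) = ((u + 1)*log(u + 1) + 1)*exp(u)/(u + 1) is valid.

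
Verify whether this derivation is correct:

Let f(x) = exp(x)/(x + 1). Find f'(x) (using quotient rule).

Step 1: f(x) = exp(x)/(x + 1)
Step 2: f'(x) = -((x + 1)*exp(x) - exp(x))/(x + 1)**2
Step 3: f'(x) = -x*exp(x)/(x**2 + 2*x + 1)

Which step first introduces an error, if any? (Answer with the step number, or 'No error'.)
Step 2

Step 2 is incorrect due to a sign flip.
The step shows: -((x + 1)*exp(x) - exp(x))/(x + 1)**2
The correct value should be: ((x + 1)*exp(x) - exp(x))/(x + 1)**2

Explanation: The sign of the whole expression was flipped: the term ((x + 1)*exp(x) - exp(x))/(x + 1)**2 was incorrectly written as -((x + 1)*exp(x) - exp(x))/(x + 1)**2
The later steps are derived from this incorrect expression, so the error originates in Step 2.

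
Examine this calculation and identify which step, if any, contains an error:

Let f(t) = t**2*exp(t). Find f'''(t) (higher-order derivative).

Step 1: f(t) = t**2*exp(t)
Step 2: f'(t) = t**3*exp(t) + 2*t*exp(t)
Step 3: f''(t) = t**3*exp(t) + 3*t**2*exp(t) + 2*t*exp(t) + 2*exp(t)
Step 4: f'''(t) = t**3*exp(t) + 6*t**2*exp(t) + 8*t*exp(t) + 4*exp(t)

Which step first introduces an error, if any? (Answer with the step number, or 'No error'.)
Step 2

Step 2 is incorrect due to a wrong exponent.
The step shows: t**3*exp(t) + 2*t*exp(t)
The correct value should be: t**2*exp(t) + 2*t*exp(t)

Explanation: The exponent 2 on t was incorrectly written as 3: the term t**2*exp(t) was incorrectly written as t**3*exp(t)
The later steps are derived from this incorrect expression, so the error originates in Step 2.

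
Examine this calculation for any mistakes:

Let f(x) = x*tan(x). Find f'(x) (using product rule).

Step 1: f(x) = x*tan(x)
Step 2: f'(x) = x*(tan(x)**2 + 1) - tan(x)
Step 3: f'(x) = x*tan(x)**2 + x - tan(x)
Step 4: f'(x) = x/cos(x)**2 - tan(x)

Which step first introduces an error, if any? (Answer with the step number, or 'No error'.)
Step 2

Step 2 is incorrect due to a sign flip.
The step shows: x*(tan(x)**2 + 1) - tan(x)
The correct value should be: x*(tan(x)**2 + 1) + tan(x)

Explanation: The sign of one term was flipped: the term tan(x) was incorrectly written as -tan(x)
The later steps are derived from this incorrect expression, so the error originates in Step 2.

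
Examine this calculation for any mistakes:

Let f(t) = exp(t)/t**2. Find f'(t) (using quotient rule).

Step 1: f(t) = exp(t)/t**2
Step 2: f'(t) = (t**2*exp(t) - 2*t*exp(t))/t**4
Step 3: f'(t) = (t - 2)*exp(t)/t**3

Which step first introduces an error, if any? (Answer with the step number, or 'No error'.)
No error

All steps in this derivation are correct.
The final answer f'(t) = (t - 2)*exp(t)/t**3 is valid.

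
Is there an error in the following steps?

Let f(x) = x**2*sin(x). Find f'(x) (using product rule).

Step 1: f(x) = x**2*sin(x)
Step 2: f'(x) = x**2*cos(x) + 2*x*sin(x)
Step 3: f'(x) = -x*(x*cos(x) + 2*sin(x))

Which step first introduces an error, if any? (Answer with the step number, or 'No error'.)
Step 3

Step 3 is incorrect due to a sign flip.
The step shows: -x*(x*cos(x) + 2*sin(x))
The correct value should be: x*(x*cos(x) + 2*sin(x))

Explanation: The sign of the whole expression was flipped: the term x*(x*cos(x) + 2*sin(x)) was incorrectly written as -x*(x*cos(x) + 2*sin(x))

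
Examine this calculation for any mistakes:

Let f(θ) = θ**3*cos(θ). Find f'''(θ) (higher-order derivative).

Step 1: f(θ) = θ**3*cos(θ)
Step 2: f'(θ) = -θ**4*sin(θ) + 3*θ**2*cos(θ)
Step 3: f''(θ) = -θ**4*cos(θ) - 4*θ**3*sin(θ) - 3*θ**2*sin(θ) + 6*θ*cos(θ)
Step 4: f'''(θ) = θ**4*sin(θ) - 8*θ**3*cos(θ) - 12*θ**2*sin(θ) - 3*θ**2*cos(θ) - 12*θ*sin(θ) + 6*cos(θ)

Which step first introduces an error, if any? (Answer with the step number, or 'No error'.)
Step 2

Step 2 is incorrect due to a wrong exponent.
The step shows: -θ**4*sin(θ) + 3*θ**2*cos(θ)
The correct value should be: -θ**3*sin(θ) + 3*θ**2*cos(θ)

Explanation: The exponent 3 on θ was incorrectly written as 4: the term -θ**3*sin(θ) was incorrectly written as -θ**4*sin(θ)
The later steps are derived from this incorrect expression, so the error originates in Step 2.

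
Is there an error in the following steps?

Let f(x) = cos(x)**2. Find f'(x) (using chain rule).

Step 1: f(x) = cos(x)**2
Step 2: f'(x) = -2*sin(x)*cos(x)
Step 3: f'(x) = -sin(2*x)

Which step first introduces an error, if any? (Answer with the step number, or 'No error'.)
No error

All steps in this derivation are correct.
The final answer f'(x) = -sin(2*x) is valid.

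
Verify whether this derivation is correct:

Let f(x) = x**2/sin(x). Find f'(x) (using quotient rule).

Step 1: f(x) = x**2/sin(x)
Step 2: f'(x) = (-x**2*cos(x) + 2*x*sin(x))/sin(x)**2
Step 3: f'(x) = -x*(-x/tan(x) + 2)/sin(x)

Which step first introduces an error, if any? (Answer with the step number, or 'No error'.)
Step 3

Step 3 is incorrect due to a sign flip.
The step shows: -x*(-x/tan(x) + 2)/sin(x)
The correct value should be: x*(-x/tan(x) + 2)/sin(x)

Explanation: The sign of the whole expression was flipped: the term x*(-x/tan(x) + 2)/sin(x) was incorrectly written as -x*(-x/tan(x) + 2)/sin(x)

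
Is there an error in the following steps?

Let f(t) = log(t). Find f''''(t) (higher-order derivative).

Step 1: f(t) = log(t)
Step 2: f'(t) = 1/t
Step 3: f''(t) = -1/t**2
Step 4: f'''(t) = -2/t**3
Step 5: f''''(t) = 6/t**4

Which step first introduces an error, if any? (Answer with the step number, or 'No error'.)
Step 4

Step 4 is incorrect due to a sign flip.
The step shows: -2/t**3
The correct value should be: 2/t**3

Explanation: The sign of the whole expression was flipped: the term 2/t**3 was incorrectly written as -2/t**3
The later steps are derived from this incorrect expression, so the error originates in Step 4.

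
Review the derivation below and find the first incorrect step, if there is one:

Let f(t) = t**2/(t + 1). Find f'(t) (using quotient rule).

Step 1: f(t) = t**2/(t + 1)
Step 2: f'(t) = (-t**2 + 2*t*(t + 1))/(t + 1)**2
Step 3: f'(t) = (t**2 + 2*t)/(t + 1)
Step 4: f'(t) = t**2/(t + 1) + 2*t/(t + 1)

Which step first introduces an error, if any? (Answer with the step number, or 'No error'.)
Step 3

Step 3 is incorrect due to a wrong exponent.
The step shows: (t**2 + 2*t)/(t + 1)
The correct value should be: (t**2 + 2*t)/(t + 1)**2

Explanation: The exponent -2 on t + 1 was incorrectly written as -1: the term (t**2 + 2*t)/(t + 1)**2 was incorrectly written as (t**2 + 2*t)/(t + 1)
The later steps are derived from this incorrect expression, so the error originates in Step 3.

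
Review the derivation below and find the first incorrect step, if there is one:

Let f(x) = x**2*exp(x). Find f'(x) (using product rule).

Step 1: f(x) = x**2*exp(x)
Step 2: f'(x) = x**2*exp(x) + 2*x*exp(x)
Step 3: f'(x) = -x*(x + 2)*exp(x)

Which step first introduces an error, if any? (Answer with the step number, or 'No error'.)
Step 3

Step 3 is incorrect due to a sign flip.
The step shows: -x*(x + 2)*exp(x)
The correct value should be: x*(x + 2)*exp(x)

Explanation: The sign of the whole expression was flipped: the term x*(x + 2)*exp(x) was incorrectly written as -x*(x + 2)*exp(x)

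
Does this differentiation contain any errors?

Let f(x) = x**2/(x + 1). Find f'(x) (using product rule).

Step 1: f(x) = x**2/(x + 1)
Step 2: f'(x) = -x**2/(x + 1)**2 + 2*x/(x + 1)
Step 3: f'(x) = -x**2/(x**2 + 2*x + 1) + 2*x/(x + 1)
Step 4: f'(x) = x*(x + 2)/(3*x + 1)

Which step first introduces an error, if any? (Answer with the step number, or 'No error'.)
Step 4

Step 4 is incorrect due to a wrong exponent.
The step shows: x*(x + 2)/(3*x + 1)
The correct value should be: x*(x + 2)/(x**2 + 2*x + 1)

Explanation: The exponent 2 on x was incorrectly written as 1: the term x*(x + 2)/(x**2 + 2*x + 1) was incorrectly written as x*(x + 2)/(3*x + 1)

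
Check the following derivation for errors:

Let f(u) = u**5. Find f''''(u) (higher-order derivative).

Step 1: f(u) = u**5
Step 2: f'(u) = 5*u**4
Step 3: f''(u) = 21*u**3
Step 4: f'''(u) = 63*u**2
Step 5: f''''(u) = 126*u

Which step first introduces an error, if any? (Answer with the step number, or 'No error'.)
Step 3

Step 3 is incorrect due to a wrong coefficient.
The step shows: 21*u**3
The correct value should be: 20*u**3

Explanation: The coefficient 20 was incorrectly written as 21: the term 20*u**3 was incorrectly written as 21*u**3
The later steps are derived from this incorrect expression, so the error originates in Step 3.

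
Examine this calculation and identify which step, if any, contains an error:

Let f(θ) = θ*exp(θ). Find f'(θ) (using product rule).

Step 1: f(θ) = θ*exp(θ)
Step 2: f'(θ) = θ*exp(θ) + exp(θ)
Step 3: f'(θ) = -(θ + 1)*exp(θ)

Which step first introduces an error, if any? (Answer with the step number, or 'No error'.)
Step 3

Step 3 is incorrect due to a sign flip.
The step shows: -(θ + 1)*exp(θ)
The correct value should be: (θ + 1)*exp(θ)

Explanation: The sign of the whole expression was flipped: the term (θ + 1)*exp(θ) was incorrectly written as -(θ + 1)*exp(θ)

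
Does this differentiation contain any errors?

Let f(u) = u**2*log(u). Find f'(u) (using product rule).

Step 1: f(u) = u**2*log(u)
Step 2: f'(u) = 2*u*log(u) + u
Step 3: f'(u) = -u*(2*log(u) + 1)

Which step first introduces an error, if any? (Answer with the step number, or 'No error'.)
Step 3

Step 3 is incorrect due to a sign flip.
The step shows: -u*(2*log(u) + 1)
The correct value should be: u*(2*log(u) + 1)

Explanation: The sign of the whole expression was flipped: the term u*(2*log(u) + 1) was incorrectly written as -u*(2*log(u) + 1)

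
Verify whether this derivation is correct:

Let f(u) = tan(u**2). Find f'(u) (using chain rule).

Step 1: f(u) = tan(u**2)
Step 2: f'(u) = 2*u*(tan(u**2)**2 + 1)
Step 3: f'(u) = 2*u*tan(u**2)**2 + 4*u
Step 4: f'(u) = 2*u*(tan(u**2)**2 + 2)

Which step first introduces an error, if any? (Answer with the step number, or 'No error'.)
Step 3

Step 3 is incorrect due to a wrong coefficient.
The step shows: 2*u*tan(u**2)**2 + 4*u
The correct value should be: 2*u*tan(u**2)**2 + 2*u

Explanation: The coefficient 2 was incorrectly written as 4: the term 2*u was incorrectly written as 4*u
The later steps are derived from this incorrect expression, so the error originates in Step 3.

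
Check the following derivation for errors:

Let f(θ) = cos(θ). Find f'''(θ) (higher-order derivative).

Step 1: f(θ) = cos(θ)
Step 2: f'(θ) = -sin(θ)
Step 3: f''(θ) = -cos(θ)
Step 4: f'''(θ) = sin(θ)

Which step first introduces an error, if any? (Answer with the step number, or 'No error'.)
No error

All steps in this derivation are correct.
The final answer f'''(θ) = sin(θ) is valid.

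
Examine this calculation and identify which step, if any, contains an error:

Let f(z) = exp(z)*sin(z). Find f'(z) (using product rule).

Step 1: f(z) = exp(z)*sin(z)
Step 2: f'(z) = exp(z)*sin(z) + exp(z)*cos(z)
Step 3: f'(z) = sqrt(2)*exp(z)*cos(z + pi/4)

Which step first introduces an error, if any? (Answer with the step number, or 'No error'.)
Step 3

Step 3 is incorrect due to a wrong trig function.
The step shows: sqrt(2)*exp(z)*cos(z + pi/4)
The correct value should be: sqrt(2)*exp(z)*sin(z + pi/4)

Explanation: sin(z + pi/4) was incorrectly written as cos(z + pi/4): the term sqrt(2)*exp(z)*sin(z + pi/4) was incorrectly written as sqrt(2)*exp(z)*cos(z + pi/4)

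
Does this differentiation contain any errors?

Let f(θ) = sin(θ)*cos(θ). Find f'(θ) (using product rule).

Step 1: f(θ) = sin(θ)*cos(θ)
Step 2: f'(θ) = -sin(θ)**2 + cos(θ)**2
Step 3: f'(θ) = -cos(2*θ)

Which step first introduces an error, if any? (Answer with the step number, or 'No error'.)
Step 3

Step 3 is incorrect due to a sign flip.
The step shows: -cos(2*θ)
The correct value should be: cos(2*θ)

Explanation: The sign of the whole expression was flipped: the term cos(2*θ) was incorrectly written as -cos(2*θ)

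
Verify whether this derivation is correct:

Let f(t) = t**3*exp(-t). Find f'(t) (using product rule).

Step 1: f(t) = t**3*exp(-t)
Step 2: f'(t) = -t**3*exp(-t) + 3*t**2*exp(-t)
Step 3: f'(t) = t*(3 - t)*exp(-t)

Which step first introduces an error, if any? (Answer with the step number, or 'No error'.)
Step 3

Step 3 is incorrect due to a wrong exponent.
The step shows: t*(3 - t)*exp(-t)
The correct value should be: t**2*(3 - t)*exp(-t)

Explanation: The exponent 2 on t was incorrectly written as 1: the term t**2*(3 - t)*exp(-t) was incorrectly written as t*(3 - t)*exp(-t)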